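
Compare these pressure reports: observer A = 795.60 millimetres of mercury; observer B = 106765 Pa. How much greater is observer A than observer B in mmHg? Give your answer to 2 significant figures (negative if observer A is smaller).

observer B: 106765 Pa = 800.803 mmHg.
Difference: 795.600 − 800.803 = -5.2 mmHg.

-5.2 mmHg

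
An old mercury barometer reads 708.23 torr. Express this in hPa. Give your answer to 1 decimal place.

944.2 hPa

1 mmHg = 1.33322 hPa, so 708.23 × 1.33322 = 944.2 hPa.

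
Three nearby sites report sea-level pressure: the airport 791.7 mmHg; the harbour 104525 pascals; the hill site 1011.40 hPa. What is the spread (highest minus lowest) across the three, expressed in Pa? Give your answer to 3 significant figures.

4410 Pa

the airport: 791.7 mmHg = 105551.33 Pa.
the hill site: 1011.40 hPa = 101140.00 Pa.
Spread: 105551.33 − 101140.00 = 4410 Pa.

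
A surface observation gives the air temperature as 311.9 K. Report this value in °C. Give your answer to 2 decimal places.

38.75 °C

°C = 311.9 − 273.15 = 38.75 °C.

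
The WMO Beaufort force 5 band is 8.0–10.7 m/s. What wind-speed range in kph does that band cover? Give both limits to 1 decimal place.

8.0–10.7 m/s × 3.6 = 28.8–38.5 km/h.

28.8 to 38.5 km/h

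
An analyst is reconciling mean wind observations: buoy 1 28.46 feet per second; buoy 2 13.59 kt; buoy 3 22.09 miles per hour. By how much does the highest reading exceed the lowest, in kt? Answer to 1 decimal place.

5.6 kt

buoy 1: 28.46 ft/s = 16.862 kt.
buoy 3: 22.09 mph = 19.196 kt.
Spread: 19.196 − 13.590 = 5.6 kt.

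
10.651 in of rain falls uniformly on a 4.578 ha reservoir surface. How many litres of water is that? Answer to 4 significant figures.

12390000 litres

Depth: 10.651 in × 25.4 = 270.5354 mm.
Area: 4.578 ha = 45780 m².
1 mm over 1 m² is 1 L, so volume = 270.5354 × 45780 = 12385111 L ≈ 12390000 L.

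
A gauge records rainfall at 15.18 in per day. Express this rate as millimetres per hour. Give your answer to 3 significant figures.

15.18 in/day × 25.4 mm/in × 0.0416667 day/hour = 16.1 mm/hour.

16.1 mm/hour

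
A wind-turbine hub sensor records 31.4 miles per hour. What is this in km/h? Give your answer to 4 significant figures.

50.53 km/h

1 mph = 1.60934 km/h, so 31.4 × 1.60934 = 50.53 km/h.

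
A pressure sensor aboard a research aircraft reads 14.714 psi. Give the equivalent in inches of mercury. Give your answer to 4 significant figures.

1 psi = 2.03602 inHg, so 14.714 × 2.03602 = 29.96 inHg.

29.96 inHg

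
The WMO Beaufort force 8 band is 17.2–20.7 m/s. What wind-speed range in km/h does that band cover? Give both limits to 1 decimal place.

61.9 to 74.5 km/h

17.2–20.7 m/s × 3.6 = 61.9–74.5 km/h.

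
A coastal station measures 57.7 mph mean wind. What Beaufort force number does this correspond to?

57.7 mph = 25.8 m/s, which is Beaufort 10 (storm, 24.5–28.4 m/s).

Beaufort force 10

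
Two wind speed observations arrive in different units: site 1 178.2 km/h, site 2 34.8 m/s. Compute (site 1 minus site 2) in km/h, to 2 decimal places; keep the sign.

52.92 km/h

site 2: 34.8 m/s = 125.2800 km/h.
Difference: 178.2000 − 125.2800 = 52.92 km/h.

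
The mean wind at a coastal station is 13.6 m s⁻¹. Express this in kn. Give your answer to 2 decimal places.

1 m/s = 1.94384 kt, so 13.6 × 1.94384 = 26.44 kt.

26.44 kt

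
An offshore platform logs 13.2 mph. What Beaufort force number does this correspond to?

13.2 mph = 5.9 m/s, which is Beaufort 4 (moderate breeze, 5.5–7.9 m/s).

Beaufort force 4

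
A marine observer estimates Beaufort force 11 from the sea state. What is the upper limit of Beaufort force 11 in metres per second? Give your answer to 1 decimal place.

32.6 m/s

Beaufort 11 (violent storm) spans 28.5–32.6 m/s.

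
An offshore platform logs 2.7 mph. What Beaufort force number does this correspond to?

Beaufort force 1

2.7 mph = 1.2 m/s, which is Beaufort 1 (light air, 0.3–1.5 m/s).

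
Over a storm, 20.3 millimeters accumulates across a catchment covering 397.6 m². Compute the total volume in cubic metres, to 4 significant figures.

8.071 cubic metres

1 mm over 1 m² is 1 L, so volume = 20.3 × 397.6 = 8071.28 L = 8.071 m³.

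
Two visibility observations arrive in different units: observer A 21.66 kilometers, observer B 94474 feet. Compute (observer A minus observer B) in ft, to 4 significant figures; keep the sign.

-23410 ft

observer A: 21.66 km = 71062.99 ft.
Difference: 71062.99 − 94474.00 = -23410 ft.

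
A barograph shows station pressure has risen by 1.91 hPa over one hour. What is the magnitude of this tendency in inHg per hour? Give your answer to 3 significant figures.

1.91 hPa / 1 h × 0.02953 inHg/hPa = 0.0564 inHg/h.

0.0564 inHg per hour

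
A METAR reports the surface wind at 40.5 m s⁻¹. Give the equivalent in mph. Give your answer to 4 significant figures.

1 m/s = 2.23694 mph, so 40.5 × 2.23694 = 90.60 mph.

90.60 mph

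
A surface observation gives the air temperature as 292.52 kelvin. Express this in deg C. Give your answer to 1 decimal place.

°C = 292.52 − 273.15 = 19.4 °C.

19.4 °C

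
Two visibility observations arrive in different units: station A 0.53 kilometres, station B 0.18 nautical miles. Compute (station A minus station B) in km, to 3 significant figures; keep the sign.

0.197 km

station B: 0.18 nmi = 0.33336 km.
Difference: 0.53000 − 0.33336 = 0.197 km.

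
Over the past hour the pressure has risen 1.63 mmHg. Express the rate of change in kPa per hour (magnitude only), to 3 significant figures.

1.63 mmHg / 1 h × 0.133322 kPa/mmHg = 0.217 kPa/h.

0.217 kPa per hour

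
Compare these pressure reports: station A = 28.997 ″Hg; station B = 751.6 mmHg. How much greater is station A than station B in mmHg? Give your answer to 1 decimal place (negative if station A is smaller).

station A: 28.997 inHg = 736.524 mmHg.
Difference: 736.524 − 751.600 = -15.1 mmHg.

-15.1 mmHg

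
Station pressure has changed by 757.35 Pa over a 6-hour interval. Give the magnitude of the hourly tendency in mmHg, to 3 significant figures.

0.947 mmHg per hour

757.35 Pa / 6 h × 0.00750062 mmHg/Pa = 0.947 mmHg/h.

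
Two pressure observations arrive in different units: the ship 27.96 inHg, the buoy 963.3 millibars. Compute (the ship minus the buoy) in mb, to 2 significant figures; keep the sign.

-16 mb

the ship: 27.96 inHg = 946.83 mb.
Difference: 946.83 − 963.30 = -16 mb.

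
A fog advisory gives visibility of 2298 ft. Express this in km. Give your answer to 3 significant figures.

0.700 km

1 ft = 0.0003048 km, so 2298 × 0.0003048 = 0.700 km.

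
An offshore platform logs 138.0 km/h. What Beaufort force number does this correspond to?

138.0 km/h = 38.3 m/s, which is Beaufort 12 (hurricane force, ≥32.7 m/s).

Beaufort force 12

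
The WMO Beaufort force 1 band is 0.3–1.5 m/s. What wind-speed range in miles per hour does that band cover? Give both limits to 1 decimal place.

0.3–1.5 m/s × 2.237 = 0.7–3.4 mph.

0.7 to 3.4 mph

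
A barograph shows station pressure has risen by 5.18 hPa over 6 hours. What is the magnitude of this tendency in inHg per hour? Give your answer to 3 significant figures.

0.0255 inHg per hour

5.18 hPa / 6 h × 0.02953 inHg/hPa = 0.0255 inHg/h.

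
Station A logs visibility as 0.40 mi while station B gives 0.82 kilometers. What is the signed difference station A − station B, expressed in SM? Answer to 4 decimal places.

-0.1095 SM

station B: 0.82 km = 0.509524 SM.
Difference: 0.400000 − 0.509524 = -0.1095 SM.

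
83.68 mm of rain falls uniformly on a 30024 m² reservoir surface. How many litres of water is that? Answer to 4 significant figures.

2512000 litres

1 mm over 1 m² is 1 L, so volume = 83.68 × 30024 = 2512408.3 L ≈ 2512000 L.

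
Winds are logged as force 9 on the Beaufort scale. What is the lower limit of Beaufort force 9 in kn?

41 kt

Beaufort 9 (strong gale) spans 41–47 knots.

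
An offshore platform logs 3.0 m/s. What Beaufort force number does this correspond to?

3.0 m/s lies in the Beaufort 2 band (light breeze, 1.6–3.3 m/s).

Beaufort force 2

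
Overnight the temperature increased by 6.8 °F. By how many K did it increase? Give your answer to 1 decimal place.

3.8 K

For a temperature change the 32° offset cancels: ΔK = 6.8 × 0.5556 = 3.8 K.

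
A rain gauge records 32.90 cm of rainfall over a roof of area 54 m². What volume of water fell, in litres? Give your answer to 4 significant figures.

17770 litres

Depth: 32.90 cm × 10 = 329 mm.
1 mm over 1 m² is 1 L, so volume = 329 × 54 = 17766 L ≈ 17770 L.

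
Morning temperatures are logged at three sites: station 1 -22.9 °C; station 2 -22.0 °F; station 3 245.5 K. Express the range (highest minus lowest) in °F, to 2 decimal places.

station 2: -22.0 °F = -30.000 °C.
station 3: 245.5 K = -27.650 °C.
Spread: (-22.900) − (-30.000) = 7.100 °C = 12.78 °F.

12.78 °F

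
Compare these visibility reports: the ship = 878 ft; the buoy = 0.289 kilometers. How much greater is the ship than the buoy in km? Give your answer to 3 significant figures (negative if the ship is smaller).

-0.0214 km

the ship: 878 ft = 0.267614 km.
Difference: 0.267614 − 0.289000 = -0.0214 km.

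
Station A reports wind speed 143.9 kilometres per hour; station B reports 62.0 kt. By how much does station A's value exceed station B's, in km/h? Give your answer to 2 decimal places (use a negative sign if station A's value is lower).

29.08 km/h

station B: 62.0 kt = 114.8240 km/h.
Difference: 143.9000 − 114.8240 = 29.08 km/h.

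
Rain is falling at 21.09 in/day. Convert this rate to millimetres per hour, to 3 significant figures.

21.09 in/day × 25.4 mm/in × 0.0416667 day/hour = 22.3 mm/hour.

22.3 mm/hour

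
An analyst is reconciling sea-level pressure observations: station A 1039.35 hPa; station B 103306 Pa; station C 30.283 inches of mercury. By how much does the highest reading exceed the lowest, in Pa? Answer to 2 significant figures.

station A: 1039.35 hPa = 103935.00 Pa.
station C: 30.283 inHg = 102550.02 Pa.
Spread: 103935.00 − 102550.02 = 1400 Pa.

1400 Pa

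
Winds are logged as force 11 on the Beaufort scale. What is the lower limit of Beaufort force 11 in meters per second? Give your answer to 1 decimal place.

Beaufort 11 (violent storm) spans 28.5–32.6 m/s.

28.5 m/s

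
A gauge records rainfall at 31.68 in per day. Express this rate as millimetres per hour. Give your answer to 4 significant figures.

33.53 mm/hour

31.68 in/day × 25.4 mm/in × 0.0416667 day/hour = 33.53 mm/hour.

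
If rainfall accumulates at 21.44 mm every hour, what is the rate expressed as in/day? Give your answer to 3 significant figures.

20.3 in/day

21.44 mm/hour × 0.0393701 in/mm × 24 hour/day = 20.3 in/day.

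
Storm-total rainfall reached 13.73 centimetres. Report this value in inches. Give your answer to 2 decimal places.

5.41 in

1 cm = 0.393701 in, so 13.73 × 0.393701 = 5.41 in.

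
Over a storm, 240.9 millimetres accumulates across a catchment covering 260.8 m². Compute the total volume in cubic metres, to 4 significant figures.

1 mm over 1 m² is 1 L, so volume = 240.9 × 260.8 = 62826.72 L = 62.83 m³.

62.83 cubic metres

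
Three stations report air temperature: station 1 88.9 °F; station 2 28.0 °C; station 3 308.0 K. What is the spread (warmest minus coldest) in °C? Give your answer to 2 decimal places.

6.85 °C

station 1: 88.9 °F = 31.611 °C.
station 3: 308.0 K = 34.850 °C.
Spread: 34.850 − 28.000 = 6.850 °C.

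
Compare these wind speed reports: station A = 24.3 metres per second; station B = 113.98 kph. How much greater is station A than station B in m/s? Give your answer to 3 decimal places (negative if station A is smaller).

station B: 113.98 km/h = 31.66111 m/s.
Difference: 24.30000 − 31.66111 = -7.361 m/s.

-7.361 m/s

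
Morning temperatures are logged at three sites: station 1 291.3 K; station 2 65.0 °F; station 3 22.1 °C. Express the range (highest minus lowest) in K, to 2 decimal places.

station 1: 291.3 K = 18.150 °C.
station 2: 65.0 °F = 18.333 °C.
Spread: 22.100 − 18.150 = 3.950 °C.

3.95 K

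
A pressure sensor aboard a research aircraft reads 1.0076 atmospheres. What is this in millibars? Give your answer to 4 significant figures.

1021 mb

1 atm = 1013.25 mb, so 1.0076 × 1013.25 = 1021 mb.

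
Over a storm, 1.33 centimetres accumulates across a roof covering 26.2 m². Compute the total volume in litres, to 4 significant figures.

348.5 litres

Depth: 1.33 cm × 10 = 13.3 mm.
1 mm over 1 m² is 1 L, so volume = 13.3 × 26.2 = 348.46 L ≈ 348.5 L.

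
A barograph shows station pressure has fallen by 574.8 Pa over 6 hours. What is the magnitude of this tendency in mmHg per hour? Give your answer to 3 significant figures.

574.8 Pa / 6 h × 0.00750062 mmHg/Pa = 0.719 mmHg/h.

0.719 mmHg per hour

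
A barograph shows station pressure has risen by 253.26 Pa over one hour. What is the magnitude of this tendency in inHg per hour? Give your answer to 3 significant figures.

253.26 Pa / 1 h × 0.0002953 inHg/Pa = 0.0748 inHg/h.

0.0748 inHg per hour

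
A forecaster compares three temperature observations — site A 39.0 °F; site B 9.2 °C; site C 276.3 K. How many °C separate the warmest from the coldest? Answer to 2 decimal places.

site A: 39.0 °F = 3.889 °C.
site C: 276.3 K = 3.150 °C.
Spread: 9.200 − 3.150 = 6.050 °C.

6.05 °C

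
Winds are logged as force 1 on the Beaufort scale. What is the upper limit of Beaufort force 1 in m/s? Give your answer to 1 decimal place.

Beaufort 1 (light air) spans 0.3–1.5 m/s.

1.5 m/s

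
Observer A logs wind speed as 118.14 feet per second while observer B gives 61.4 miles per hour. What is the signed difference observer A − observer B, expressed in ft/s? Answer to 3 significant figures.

28.1 ft/s

observer B: 61.4 mph = 90.053 ft/s.
Difference: 118.140 − 90.053 = 28.1 ft/s.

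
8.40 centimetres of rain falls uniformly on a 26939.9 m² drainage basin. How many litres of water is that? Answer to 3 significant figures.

Depth: 8.40 cm × 10 = 84 mm.
1 mm over 1 m² is 1 L, so volume = 84 × 26939.9 = 2262951.6 L ≈ 2260000 L.

2260000 litres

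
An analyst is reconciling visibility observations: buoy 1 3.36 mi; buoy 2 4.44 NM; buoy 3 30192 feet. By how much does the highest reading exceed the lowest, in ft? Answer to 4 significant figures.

12450 ft

buoy 1: 3.36 SM = 17740.80 ft.
buoy 2: 4.44 nmi = 26977.95 ft.
Spread: 30192.00 − 17740.80 = 12450 ft.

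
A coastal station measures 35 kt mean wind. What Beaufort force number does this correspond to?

35 kt lies in the Beaufort 8 band (gale, 34–40 kt).

Beaufort force 8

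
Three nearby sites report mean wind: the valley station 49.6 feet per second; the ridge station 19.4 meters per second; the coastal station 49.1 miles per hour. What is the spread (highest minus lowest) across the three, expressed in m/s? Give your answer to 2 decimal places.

the valley station: 49.6 ft/s = 15.1181 m/s.
the coastal station: 49.1 mph = 21.9497 m/s.
Spread: 21.9497 − 15.1181 = 6.83 m/s.

6.83 m/s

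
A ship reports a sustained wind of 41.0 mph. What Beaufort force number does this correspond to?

Beaufort force 8

41.0 mph = 18.3 m/s, which is Beaufort 8 (gale, 17.2–20.7 m/s).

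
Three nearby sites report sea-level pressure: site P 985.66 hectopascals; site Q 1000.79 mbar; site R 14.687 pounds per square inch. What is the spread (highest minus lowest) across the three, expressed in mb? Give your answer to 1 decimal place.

27.0 mb

site P: 985.66 hPa = 985.660 mb.
site R: 14.687 psi = 1012.633 mb.
Spread: 1012.633 − 985.660 = 27.0 mb.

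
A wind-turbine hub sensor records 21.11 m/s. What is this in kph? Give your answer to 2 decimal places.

1 m/s = 3.6 km/h, so 21.11 × 3.6 = 76.00 km/h.

76.00 km/h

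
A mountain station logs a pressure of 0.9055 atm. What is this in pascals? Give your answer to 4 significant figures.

91750 Pa

1 atm = 101325 Pa, so 0.9055 × 101325 = 91750 Pa.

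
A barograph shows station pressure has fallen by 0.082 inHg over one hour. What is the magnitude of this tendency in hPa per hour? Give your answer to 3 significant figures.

2.78 hPa per hour

0.082 inHg / 1 h × 33.8639 hPa/inHg = 2.78 hPa/h.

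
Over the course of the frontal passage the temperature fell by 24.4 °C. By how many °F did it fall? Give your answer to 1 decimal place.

43.9 °F

For a temperature change the 32° offset cancels: Δ°F = 24.4 × 1.8 = 43.9 °F.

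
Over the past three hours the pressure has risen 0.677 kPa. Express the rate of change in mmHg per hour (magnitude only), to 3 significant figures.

0.677 kPa / 3 h × 7.50062 mmHg/kPa = 1.69 mmHg/h.

1.69 mmHg per hour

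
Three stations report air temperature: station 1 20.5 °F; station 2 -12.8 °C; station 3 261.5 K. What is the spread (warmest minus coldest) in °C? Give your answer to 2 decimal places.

station 1: 20.5 °F = -6.389 °C.
station 3: 261.5 K = -11.650 °C.
Spread: (-6.389) − (-12.800) = 6.411 °C.

6.41 °C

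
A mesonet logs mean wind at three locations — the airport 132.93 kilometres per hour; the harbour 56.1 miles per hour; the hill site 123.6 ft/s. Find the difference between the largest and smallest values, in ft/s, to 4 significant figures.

41.32 ft/s

the airport: 132.93 km/h = 121.1450 ft/s.
the harbour: 56.1 mph = 82.2800 ft/s.
Spread: 123.6000 − 82.2800 = 41.32 ft/s.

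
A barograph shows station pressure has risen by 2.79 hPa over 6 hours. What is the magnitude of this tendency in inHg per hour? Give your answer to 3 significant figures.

2.79 hPa / 6 h × 0.02953 inHg/hPa = 0.0137 inHg/h.

0.0137 inHg per hour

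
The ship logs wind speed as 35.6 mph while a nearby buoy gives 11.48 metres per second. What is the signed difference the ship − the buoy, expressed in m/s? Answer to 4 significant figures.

4.435 m/s

the ship: 35.6 mph = 15.91462 m/s.
Difference: 15.91462 − 11.48000 = 4.435 m/s.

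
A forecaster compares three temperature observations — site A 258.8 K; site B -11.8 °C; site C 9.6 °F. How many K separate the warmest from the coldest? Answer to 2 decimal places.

2.55 K

site A: 258.8 K = -14.350 °C.
site C: 9.6 °F = -12.444 °C.
Spread: (-11.800) − (-14.350) = 2.550 °C.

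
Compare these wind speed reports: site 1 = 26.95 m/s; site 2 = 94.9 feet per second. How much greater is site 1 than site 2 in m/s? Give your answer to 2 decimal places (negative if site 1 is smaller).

site 2: 94.9 ft/s = 28.9255 m/s.
Difference: 26.9500 − 28.9255 = -1.98 m/s.

-1.98 m/s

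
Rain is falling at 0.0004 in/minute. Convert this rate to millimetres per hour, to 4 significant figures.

0.6096 mm/hour

0.0004 in/minute × 25.4 mm/in × 60 minute/hour = 0.6096 mm/hour.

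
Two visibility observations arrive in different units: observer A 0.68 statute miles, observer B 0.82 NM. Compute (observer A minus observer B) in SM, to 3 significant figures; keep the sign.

observer B: 0.82 nmi = 0.94364 SM.
Difference: 0.68000 − 0.94364 = -0.264 SM.

-0.264 SM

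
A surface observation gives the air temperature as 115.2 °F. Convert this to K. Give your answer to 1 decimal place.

319.4 K

First to °C: 46.22 °C.
Then to K: 319.4 K.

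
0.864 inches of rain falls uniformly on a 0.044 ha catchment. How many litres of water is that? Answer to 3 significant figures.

Depth: 0.864 in × 25.4 = 21.9456 mm.
Area: 0.044 ha = 440 m².
1 mm over 1 m² is 1 L, so volume = 21.9456 × 440 = 9656.064 L ≈ 9660 L.

9660 litres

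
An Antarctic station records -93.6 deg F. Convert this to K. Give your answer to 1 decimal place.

203.4 K

First to °C: -69.78 °C.
Then to K: 203.4 K.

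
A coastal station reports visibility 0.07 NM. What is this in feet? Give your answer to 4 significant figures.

425.3 ft

1 nmi = 6076.12 ft, so 0.07 × 6076.12 = 425.3 ft.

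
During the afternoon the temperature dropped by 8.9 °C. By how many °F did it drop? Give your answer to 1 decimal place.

16.0 °F

Converting a difference, only the 9/5 scale factor applies: Δ°F = 8.9 × 1.8 = 16.0 °F.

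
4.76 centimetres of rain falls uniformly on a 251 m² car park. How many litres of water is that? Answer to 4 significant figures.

Depth: 4.76 cm × 10 = 47.6 mm.
1 mm over 1 m² is 1 L, so volume = 47.6 × 251 = 11947.6 L ≈ 11950 L.

11950 litres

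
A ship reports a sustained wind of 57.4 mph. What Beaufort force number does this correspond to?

57.4 mph = 25.7 m/s, which is Beaufort 10 (storm, 24.5–28.4 m/s).

Beaufort force 10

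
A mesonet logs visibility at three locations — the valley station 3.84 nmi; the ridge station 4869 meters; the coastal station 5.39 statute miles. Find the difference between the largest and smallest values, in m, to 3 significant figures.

the valley station: 3.84 nmi = 7111.68 m.
the coastal station: 5.39 SM = 8674.36 m.
Spread: 8674.36 − 4869.00 = 3810 m.

3810 m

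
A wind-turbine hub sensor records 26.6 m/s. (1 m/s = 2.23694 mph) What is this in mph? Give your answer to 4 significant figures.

1 m/s = 2.23694 mph, so 26.6 × 2.23694 = 59.50 mph.

59.50 mph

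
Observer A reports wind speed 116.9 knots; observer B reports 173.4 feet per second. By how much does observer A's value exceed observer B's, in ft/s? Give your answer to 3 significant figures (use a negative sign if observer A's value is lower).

observer A: 116.9 kt = 197.305 ft/s.
Difference: 197.305 − 173.400 = 23.9 ft/s.

23.9 ft/s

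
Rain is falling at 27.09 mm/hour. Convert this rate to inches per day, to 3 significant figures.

27.09 mm/hour × 0.0393701 in/mm × 24 hour/day = 25.6 in/day.

25.6 in/day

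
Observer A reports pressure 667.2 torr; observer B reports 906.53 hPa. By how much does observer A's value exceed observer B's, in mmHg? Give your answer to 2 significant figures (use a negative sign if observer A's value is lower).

-13 mmHg

observer B: 906.53 hPa = 679.95 mmHg.
Difference: 667.20 − 679.95 = -13 mmHg.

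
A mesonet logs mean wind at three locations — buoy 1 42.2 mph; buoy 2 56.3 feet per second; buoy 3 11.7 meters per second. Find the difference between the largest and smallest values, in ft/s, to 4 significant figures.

23.51 ft/s

buoy 1: 42.2 mph = 61.8933 ft/s.
buoy 3: 11.7 m/s = 38.3858 ft/s.
Spread: 61.8933 − 38.3858 = 23.51 ft/s.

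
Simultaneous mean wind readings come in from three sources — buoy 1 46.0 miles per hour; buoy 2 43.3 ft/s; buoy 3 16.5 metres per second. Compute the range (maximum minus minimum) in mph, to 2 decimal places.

buoy 2: 43.3 ft/s = 29.5227 mph.
buoy 3: 16.5 m/s = 36.9094 mph.
Spread: 46.0000 − 29.5227 = 16.48 mph.

16.48 mph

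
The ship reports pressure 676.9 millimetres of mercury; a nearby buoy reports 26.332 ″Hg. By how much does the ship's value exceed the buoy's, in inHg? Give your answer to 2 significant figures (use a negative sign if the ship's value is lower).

0.32 inHg

the ship: 676.9 mmHg = 26.6496 inHg.
Difference: 26.6496 − 26.3320 = 0.32 inHg.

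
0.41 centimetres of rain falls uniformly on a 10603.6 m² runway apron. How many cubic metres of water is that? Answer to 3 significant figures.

43.5 cubic metres

Depth: 0.41 cm × 10 = 4.1 mm.
1 mm over 1 m² is 1 L, so volume = 4.1 × 10603.6 = 43474.76 L = 43.5 m³.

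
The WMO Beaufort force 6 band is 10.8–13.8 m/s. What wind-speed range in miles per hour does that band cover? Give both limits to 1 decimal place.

10.8–13.8 m/s × 2.237 = 24.2–30.9 mph.

24.2 to 30.9 mph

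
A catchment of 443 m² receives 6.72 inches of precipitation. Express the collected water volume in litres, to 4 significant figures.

75610 litres

Depth: 6.72 in × 25.4 = 170.688 mm.
1 mm over 1 m² is 1 L, so volume = 170.688 × 443 = 75614.784 L ≈ 75610 L.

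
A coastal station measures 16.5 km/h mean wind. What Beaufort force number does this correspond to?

16.5 km/h = 4.6 m/s, which is Beaufort 3 (gentle breeze, 3.4–5.4 m/s).

Beaufort force 3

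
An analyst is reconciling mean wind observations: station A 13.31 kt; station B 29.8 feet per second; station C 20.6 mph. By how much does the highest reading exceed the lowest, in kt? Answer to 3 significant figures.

4.59 kt

station B: 29.8 ft/s = 17.6560 kt.
station C: 20.6 mph = 17.9009 kt.
Spread: 17.9009 − 13.3100 = 4.59 kt.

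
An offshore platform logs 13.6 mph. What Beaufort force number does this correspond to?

13.6 mph = 6.1 m/s, which is Beaufort 4 (moderate breeze, 5.5–7.9 m/s).

Beaufort force 4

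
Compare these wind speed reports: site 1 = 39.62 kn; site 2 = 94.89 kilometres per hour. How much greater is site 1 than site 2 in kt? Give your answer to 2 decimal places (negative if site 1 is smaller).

-11.62 kt

site 2: 94.89 km/h = 51.2365 kt.
Difference: 39.6200 − 51.2365 = -11.62 kt.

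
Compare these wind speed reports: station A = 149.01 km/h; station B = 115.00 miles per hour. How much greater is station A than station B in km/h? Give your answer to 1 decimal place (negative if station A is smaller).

station B: 115.00 mph = 185.075 km/h.
Difference: 149.010 − 185.075 = -36.1 km/h.

-36.1 km/h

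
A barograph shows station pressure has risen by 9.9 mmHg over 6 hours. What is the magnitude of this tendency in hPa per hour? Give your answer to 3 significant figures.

2.20 hPa per hour

9.9 mmHg / 6 h × 1.33322 hPa/mmHg = 2.20 hPa/h.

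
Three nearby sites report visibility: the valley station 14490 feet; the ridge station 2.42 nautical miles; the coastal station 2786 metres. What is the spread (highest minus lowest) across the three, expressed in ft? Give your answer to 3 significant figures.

5560 ft

the ridge station: 2.42 nmi = 14704.20 ft.
the coastal station: 2786 m = 9140.42 ft.
Spread: 14704.20 − 9140.42 = 5560 ft.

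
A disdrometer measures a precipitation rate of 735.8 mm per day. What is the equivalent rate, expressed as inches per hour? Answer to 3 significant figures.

735.8 mm/day × 0.0393701 in/mm × 0.0416667 day/hour = 1.21 in/hour.

1.21 in/hour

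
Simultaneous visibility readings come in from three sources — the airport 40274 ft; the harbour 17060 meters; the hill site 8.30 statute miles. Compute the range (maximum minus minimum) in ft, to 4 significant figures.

15700 ft

the harbour: 17060 m = 55971.13 ft.
the hill site: 8.30 SM = 43824.00 ft.
Spread: 55971.13 − 40274.00 = 15700 ft.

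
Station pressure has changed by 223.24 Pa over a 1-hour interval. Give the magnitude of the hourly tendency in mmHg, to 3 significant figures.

1.67 mmHg per hour

223.24 Pa / 1 h × 0.00750062 mmHg/Pa = 1.67 mmHg/h.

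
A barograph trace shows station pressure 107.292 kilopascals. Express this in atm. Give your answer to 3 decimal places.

1 kPa = 0.00986923 atm, so 107.292 × 0.00986923 = 1.059 atm.

1.059 atm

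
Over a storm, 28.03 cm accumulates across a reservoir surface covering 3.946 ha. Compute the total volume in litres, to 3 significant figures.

11100000 litres

Depth: 28.03 cm × 10 = 280.3 mm.
Area: 3.946 ha = 39460 m².
1 mm over 1 m² is 1 L, so volume = 280.3 × 39460 = 11060638 L ≈ 11100000 L.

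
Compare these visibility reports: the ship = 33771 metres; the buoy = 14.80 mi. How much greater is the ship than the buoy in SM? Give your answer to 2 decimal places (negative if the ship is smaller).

6.18 SM

the ship: 33771 m = 20.9843 SM.
Difference: 20.9843 − 14.8000 = 6.18 SM.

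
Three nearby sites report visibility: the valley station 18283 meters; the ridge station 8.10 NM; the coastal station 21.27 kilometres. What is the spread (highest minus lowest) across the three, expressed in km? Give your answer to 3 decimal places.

the valley station: 18283 m = 18.28300 km.
the ridge station: 8.10 nmi = 15.00120 km.
Spread: 21.27000 − 15.00120 = 6.269 km.

6.269 km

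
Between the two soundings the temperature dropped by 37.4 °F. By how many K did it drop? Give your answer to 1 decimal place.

A change of 1 °C equals a change of 1.8 °F: ΔK = 37.4 × 0.5556 = 20.8 K.

20.8 K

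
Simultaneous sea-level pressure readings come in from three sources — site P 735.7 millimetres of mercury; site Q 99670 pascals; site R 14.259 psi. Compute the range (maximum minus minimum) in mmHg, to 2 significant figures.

12 mmHg

site Q: 99670 Pa = 747.59 mmHg.
site R: 14.259 psi = 737.40 mmHg.
Spread: 747.59 − 735.70 = 12 mmHg.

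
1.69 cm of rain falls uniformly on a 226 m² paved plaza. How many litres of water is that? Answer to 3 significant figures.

3820 litres

Depth: 1.69 cm × 10 = 16.9 mm.
1 mm over 1 m² is 1 L, so volume = 16.9 × 226 = 3819.4 L ≈ 3820 L.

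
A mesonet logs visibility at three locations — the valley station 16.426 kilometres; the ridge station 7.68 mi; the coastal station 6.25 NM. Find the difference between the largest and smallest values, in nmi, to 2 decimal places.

2.62 nmi

the valley station: 16.426 km = 8.8693 nmi.
the ridge station: 7.68 SM = 6.6737 nmi.
Spread: 8.8693 − 6.2500 = 2.62 nmi.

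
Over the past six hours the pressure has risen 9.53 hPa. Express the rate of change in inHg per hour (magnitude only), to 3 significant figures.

9.53 hPa / 6 h × 0.02953 inHg/hPa = 0.0469 inHg/h.

0.0469 inHg per hour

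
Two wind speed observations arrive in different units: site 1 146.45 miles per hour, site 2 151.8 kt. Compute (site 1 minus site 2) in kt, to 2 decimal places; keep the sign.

-24.54 kt

site 1: 146.45 mph = 127.2616 kt.
Difference: 127.2616 − 151.8000 = -24.54 kt.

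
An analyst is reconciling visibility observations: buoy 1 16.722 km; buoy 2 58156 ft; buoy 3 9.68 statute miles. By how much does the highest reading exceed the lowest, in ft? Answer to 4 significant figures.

7046 ft

buoy 1: 16.722 km = 54862.20 ft.
buoy 3: 9.68 SM = 51110.40 ft.
Spread: 58156.00 − 51110.40 = 7046 ft.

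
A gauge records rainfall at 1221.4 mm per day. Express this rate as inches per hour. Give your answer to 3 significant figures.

1221.4 mm/day × 0.0393701 in/mm × 0.0416667 day/hour = 2.00 in/hour.

2.00 in/hour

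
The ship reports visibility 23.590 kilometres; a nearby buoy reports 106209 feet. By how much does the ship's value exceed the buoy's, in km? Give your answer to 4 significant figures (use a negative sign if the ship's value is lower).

the buoy: 106209 ft = 32.372503 km.
Difference: 23.590000 − 32.372503 = -8.783 km.

-8.783 km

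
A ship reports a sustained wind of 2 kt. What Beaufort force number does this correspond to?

Beaufort force 1

2 kt lies in the Beaufort 1 band (light air, 1–3 kt).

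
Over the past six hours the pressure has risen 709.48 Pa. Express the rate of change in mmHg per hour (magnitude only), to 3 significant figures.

709.48 Pa / 6 h × 0.00750062 mmHg/Pa = 0.887 mmHg/h.

0.887 mmHg per hour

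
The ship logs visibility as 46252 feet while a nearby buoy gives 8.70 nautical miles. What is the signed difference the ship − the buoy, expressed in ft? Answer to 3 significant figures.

the buoy: 8.70 nmi = 52862.20 ft.
Difference: 46252.00 − 52862.20 = -6610 ft.

-6610 ft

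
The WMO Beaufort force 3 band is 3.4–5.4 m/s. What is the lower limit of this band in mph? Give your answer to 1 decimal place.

7.6 mph

3.4–5.4 m/s × 2.237 = 7.6–12.1 mph.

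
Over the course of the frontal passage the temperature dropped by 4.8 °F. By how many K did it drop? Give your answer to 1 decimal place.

2.7 K

A change of 1 °C equals a change of 1.8 °F: ΔK = 4.8 × 0.5556 = 2.7 K.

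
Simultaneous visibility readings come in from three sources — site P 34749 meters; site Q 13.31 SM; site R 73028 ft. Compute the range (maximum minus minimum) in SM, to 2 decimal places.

site P: 34749 m = 21.5920 SM.
site R: 73028 ft = 13.8311 SM.
Spread: 21.5920 − 13.3100 = 8.28 SM.

8.28 SM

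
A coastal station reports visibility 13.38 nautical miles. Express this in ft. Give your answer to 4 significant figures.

81300 ft

1 nmi = 6076.12 ft, so 13.38 × 6076.12 = 81300 ft.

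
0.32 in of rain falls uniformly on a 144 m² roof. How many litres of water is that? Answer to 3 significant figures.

1170 litres

Depth: 0.32 in × 25.4 = 8.128 mm.
1 mm over 1 m² is 1 L, so volume = 8.128 × 144 = 1170.432 L ≈ 1170 L.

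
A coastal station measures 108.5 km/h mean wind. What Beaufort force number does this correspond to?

108.5 km/h = 30.1 m/s, which is Beaufort 11 (violent storm, 28.5–32.6 m/s).

Beaufort force 11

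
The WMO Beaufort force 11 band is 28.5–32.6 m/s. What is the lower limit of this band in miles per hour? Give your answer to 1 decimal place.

28.5–32.6 m/s × 2.237 = 63.8–72.9 mph.

63.8 mph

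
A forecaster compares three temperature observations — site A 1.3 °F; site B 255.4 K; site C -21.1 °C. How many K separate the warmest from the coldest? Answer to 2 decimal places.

site A: 1.3 °F = -17.056 °C.
site B: 255.4 K = -17.750 °C.
Spread: (-17.056) − (-21.100) = 4.044 °C.

4.04 K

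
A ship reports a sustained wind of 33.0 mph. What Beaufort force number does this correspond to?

33.0 mph = 14.8 m/s, which is Beaufort 7 (near gale, 13.9–17.1 m/s).

Beaufort force 7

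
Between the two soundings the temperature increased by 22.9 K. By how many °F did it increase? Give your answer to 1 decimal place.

41.2 °F

For a temperature change the 32° offset cancels: Δ°F = 22.9 × 1.8 = 41.2 °F.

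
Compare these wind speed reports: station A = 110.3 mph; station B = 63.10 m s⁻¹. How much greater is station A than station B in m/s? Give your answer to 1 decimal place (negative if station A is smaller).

-13.8 m/s

station A: 110.3 mph = 49.309 m/s.
Difference: 49.309 − 63.100 = -13.8 m/s.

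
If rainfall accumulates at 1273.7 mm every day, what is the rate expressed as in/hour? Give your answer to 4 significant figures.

2.089 in/hour

1273.7 mm/day × 0.0393701 in/mm × 0.0416667 day/hour = 2.089 in/hour.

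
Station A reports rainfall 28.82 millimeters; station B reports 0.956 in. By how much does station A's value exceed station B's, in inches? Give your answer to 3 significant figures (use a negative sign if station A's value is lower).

0.179 in

station A: 28.82 mm = 1.13465 in.
Difference: 1.13465 − 0.95600 = 0.179 in.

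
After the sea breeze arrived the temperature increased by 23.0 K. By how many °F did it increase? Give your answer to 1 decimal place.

For a temperature change the 32° offset cancels: Δ°F = 23.0 × 1.8 = 41.4 °F.

41.4 °F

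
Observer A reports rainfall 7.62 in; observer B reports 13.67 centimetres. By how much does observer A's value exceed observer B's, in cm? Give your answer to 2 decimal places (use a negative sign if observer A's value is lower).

observer A: 7.62 in = 19.3548 cm.
Difference: 19.3548 − 13.6700 = 5.68 cm.

5.68 cm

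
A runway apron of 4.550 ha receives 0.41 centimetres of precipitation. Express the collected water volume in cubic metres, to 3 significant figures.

187 cubic metres

Depth: 0.41 cm × 10 = 4.1 mm.
Area: 4.550 ha = 45500 m².
1 mm over 1 m² is 1 L, so volume = 4.1 × 45500 = 186550 L = 187 m³.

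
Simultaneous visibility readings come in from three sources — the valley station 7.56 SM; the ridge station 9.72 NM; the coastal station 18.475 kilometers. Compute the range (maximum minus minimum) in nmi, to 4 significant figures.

the valley station: 7.56 SM = 6.56946 nmi.
the coastal station: 18.475 km = 9.97570 nmi.
Spread: 9.97570 − 6.56946 = 3.406 nmi.

3.406 nmi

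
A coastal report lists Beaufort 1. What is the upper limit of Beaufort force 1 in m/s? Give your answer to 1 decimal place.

Beaufort 1 (light air) spans 0.3–1.5 m/s.

1.5 m/s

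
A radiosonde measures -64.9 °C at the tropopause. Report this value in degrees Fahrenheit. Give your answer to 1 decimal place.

°F = °C × 9/5 + 32 = -64.9 × 1.8 + 32 = -84.8 °F.

-84.8 °F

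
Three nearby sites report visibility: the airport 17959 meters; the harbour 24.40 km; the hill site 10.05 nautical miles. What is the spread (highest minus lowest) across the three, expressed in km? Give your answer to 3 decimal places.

the airport: 17959 m = 17.95900 km.
the hill site: 10.05 nmi = 18.61260 km.
Spread: 24.40000 − 17.95900 = 6.441 km.

6.441 km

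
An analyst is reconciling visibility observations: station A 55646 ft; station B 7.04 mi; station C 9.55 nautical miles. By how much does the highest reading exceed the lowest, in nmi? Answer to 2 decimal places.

3.43 nmi

station A: 55646 ft = 9.1582 nmi.
station B: 7.04 SM = 6.1176 nmi.
Spread: 9.5500 − 6.1176 = 3.43 nmi.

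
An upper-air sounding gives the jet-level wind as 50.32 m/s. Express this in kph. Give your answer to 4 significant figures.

181.2 km/h

1 m/s = 3.6 km/h, so 50.32 × 3.6 = 181.2 km/h.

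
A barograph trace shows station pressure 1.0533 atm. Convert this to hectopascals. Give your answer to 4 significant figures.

1 atm = 1013.25 hPa, so 1.0533 × 1013.25 = 1067 hPa.

1067 hPa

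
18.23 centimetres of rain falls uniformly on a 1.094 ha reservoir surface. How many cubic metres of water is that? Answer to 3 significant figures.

Depth: 18.23 cm × 10 = 182.3 mm.
Area: 1.094 ha = 10940 m².
1 mm over 1 m² is 1 L, so volume = 182.3 × 10940 = 1994362 L = 1990 m³.

1990 cubic metres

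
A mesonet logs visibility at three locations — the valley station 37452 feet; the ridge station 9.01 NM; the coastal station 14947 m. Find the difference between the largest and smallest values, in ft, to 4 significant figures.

17290 ft

the ridge station: 9.01 nmi = 54745.80 ft.
the coastal station: 14947 m = 49038.71 ft.
Spread: 54745.80 − 37452.00 = 17290 ft.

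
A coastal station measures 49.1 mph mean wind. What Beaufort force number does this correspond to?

Beaufort force 9

49.1 mph = 21.9 m/s, which is Beaufort 9 (strong gale, 20.8–24.4 m/s).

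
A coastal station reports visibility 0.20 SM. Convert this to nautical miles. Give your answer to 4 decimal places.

1 SM = 0.868976 nmi, so 0.20 × 0.868976 = 0.1738 nmi.

0.1738 nmi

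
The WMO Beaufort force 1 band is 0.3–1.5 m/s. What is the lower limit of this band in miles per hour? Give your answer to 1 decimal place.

0.3–1.5 m/s × 2.237 = 0.7–3.4 mph.

0.7 mph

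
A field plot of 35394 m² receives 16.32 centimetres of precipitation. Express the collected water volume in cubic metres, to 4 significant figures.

Depth: 16.32 cm × 10 = 163.2 mm.
1 mm over 1 m² is 1 L, so volume = 163.2 × 35394 = 5776300.8 L = 5776 m³.

5776 cubic metres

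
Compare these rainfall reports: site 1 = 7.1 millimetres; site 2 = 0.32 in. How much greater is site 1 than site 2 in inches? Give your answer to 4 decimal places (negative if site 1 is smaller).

-0.0405 in

site 1: 7.1 mm = 0.279528 in.
Difference: 0.279528 − 0.320000 = -0.0405 in.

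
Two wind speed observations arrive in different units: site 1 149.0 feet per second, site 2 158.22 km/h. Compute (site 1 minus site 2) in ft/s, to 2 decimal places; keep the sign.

4.81 ft/s

site 2: 158.22 km/h = 144.1929 ft/s.
Difference: 149.0000 − 144.1929 = 4.81 ft/s.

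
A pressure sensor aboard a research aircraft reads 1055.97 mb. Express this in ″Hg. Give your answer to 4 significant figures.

31.18 inHg

1 mb = 0.02953 inHg, so 1055.97 × 0.02953 = 31.18 inHg.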